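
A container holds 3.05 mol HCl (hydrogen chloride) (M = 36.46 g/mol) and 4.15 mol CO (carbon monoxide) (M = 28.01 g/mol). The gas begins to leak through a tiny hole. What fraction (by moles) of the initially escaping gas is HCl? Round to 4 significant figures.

Rate_i ∝ x_i/√M_i (Graham's law weighted by mole fraction), so the effusate composition follows n_i/√M_i.
So x_HCl in the escaping gas = (n_HCl/√M_HCl) / Σ(n_i/√M_i)
= (3.05/√36.46) / (3.05/√36.46 + 4.15/√28.01) = 0.5051/(0.5051 + 0.7841) = 0.3918.

0.3918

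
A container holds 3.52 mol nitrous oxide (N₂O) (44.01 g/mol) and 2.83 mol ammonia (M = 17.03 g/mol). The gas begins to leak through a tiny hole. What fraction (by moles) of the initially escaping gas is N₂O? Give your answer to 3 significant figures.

0.436

Each component's effusion rate ∝ (its partial pressure)·(1/√M) ∝ n_i/√M_i.
x_N₂O(eff) = (n_N₂O/√M_N₂O) / (n_N₂O/√M_N₂O + n_NH₃/√M_NH₃)
= (3.52/√44.01) / (3.52/√44.01 + 2.83/√17.03) = 0.5306/(0.5306 + 0.6858) = 0.436.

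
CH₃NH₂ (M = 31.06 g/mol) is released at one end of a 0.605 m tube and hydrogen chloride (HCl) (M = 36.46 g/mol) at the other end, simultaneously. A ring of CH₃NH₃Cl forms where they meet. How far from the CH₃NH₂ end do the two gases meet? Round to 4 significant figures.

0.3146 m

Graham's law gives d_CH₃NH₂/d_HCl = rate_CH₃NH₂/rate_HCl = √(M_HCl/M_CH₃NH₂) = √(36.46/31.06) = 1.083.
With d_CH₃NH₂ + d_HCl = 0.605 m, d_HCl = 0.605/(1 + 1.083) = 0.2904 m.
d_CH₃NH₂ = 0.605 − 0.2904 = 0.3146 m.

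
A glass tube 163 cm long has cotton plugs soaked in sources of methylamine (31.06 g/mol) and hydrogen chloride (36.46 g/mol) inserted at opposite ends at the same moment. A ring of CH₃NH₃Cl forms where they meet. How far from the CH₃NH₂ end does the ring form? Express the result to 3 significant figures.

84.8 cm

Distances travelled in equal time are proportional to diffusion rates, so d_CH₃NH₂/d_HCl = √(M_HCl/M_CH₃NH₂) = √(36.46/31.06) = 1.083.
With d_CH₃NH₂ + d_HCl = 163 cm, d_HCl = 163/(1 + 1.083) = 78.24 cm.
d_CH₃NH₂ = 163 − 78.24 = 84.8 cm.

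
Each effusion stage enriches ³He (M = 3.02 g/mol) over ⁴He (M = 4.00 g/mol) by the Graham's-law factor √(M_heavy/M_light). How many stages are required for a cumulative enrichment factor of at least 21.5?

Per stage α = (4.00/3.02)^(1/2) = 1.32450^0.5, giving ln α = 0.1405.
Need α^N ≥ 21.5 ⇒ N ≥ ln(21.5) / ln α = 3.068 / 0.1405 = 21.83.
So at least 22 stages are needed.

22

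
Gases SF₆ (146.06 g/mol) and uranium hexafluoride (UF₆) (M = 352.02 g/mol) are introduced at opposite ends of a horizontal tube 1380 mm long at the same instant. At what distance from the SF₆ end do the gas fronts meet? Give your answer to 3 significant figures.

Graham's law gives d_SF₆/d_UF₆ = rate_SF₆/rate_UF₆ = √(M_UF₆/M_SF₆) = √(352.02/146.06) = 1.552.
With d_SF₆ + d_UF₆ = 1380 mm, d_UF₆ = 1380/(1 + 1.552) = 540.7 mm.
d_SF₆ = 1380 − 540.7 = 839 mm.

839 mm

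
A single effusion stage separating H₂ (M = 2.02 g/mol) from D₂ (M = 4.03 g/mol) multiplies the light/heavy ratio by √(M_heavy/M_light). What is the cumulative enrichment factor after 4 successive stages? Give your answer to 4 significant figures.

3.980

The single-stage factor is √(M_heavy/M_light), so 4 stages give [√(4.03/2.02)]^4 = (4.03/2.02)^(4/2).
= 1.99505^2 = 3.980.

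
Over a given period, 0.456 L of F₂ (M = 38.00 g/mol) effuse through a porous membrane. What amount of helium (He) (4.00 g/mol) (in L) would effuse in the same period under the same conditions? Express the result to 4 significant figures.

Graham's law gives rate_He/rate_F₂ = √(M_F₂/M_He) = √(38.00/4.00) = √9.500 = 3.082.
So the volume for He is 0.456 × 3.082 = 1.405 L.

1.405 L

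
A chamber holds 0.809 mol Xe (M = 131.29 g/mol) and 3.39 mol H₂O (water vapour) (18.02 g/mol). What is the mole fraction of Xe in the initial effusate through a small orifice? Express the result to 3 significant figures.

0.0812

Rate_i ∝ x_i/√M_i (Graham's law weighted by mole fraction), so the effusate composition follows n_i/√M_i.
So x_Xe in the escaping gas = (n_Xe/√M_Xe) / Σ(n_i/√M_i)
= (0.809/√131.29) / (0.809/√131.29 + 3.39/√18.02) = 0.07060/(0.07060 + 0.7986) = 0.0812.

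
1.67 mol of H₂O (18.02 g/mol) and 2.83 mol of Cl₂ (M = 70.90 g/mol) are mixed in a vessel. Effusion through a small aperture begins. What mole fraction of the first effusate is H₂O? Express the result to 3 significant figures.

Each component's effusion rate ∝ (its partial pressure)·(1/√M) ∝ n_i/√M_i.
x_H₂O(eff) = (n_H₂O/√M_H₂O) / (n_H₂O/√M_H₂O + n_Cl₂/√M_Cl₂)
= (1.67/√18.02) / (1.67/√18.02 + 2.83/√70.90) = 0.3934/(0.3934 + 0.3361) = 0.539.

0.539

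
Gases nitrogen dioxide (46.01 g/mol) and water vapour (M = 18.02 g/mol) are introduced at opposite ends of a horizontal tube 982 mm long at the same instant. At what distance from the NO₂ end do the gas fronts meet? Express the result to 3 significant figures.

378 mm

The fronts meet when d_NO₂ + d_H₂O = L with d_NO₂/d_H₂O = √(M_H₂O/M_NO₂) (Graham's law). Here √(M_H₂O/M_NO₂) = √(18.02/46.01) = 0.6258.
With d_NO₂ + d_H₂O = 982 mm, d_H₂O = 982/(1 + 0.6258) = 604.0 mm.
d_NO₂ = 982 − 604.0 = 378 mm.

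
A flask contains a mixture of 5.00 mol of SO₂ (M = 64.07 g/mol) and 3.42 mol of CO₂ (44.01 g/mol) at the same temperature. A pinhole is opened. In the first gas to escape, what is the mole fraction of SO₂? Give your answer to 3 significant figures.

0.548

Each component's effusion rate ∝ (its partial pressure)·(1/√M) ∝ n_i/√M_i.
x_SO₂(eff) = (n_SO₂/√M_SO₂) / (n_SO₂/√M_SO₂ + n_CO₂/√M_CO₂)
= (5.00/√64.07) / (5.00/√64.07 + 3.42/√44.01) = 0.6247/(0.6247 + 0.5155) = 0.548.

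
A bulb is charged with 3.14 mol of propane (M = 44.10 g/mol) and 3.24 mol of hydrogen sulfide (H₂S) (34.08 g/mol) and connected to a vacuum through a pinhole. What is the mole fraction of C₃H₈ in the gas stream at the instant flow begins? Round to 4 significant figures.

Each component's effusion rate ∝ (its partial pressure)·(1/√M) ∝ n_i/√M_i.
Mole fraction of C₃H₈ in the effusate = (n_C₃H₈/√M_C₃H₈) / (n_C₃H₈/√M_C₃H₈ + n_H₂S/√M_H₂S)
= (3.14/√44.10) / (3.14/√44.10 + 3.24/√34.08) = 0.4728/(0.4728 + 0.5550) = 0.4600.

0.4600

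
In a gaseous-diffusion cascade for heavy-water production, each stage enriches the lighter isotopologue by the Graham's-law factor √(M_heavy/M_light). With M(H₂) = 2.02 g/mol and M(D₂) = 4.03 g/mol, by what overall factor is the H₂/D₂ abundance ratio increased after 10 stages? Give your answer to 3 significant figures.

The single-stage factor is √(M_heavy/M_light), so 10 stages give [√(4.03/2.02)]^10 = (4.03/2.02)^(10/2).
= 1.99505^5 = 31.6.

31.6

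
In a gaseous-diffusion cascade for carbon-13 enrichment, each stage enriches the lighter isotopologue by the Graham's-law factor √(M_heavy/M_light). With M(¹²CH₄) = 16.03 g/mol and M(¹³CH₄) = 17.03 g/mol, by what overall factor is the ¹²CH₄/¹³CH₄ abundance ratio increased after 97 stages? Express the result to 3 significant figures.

Each stage multiplies the ratio by α = √(17.03/16.03), so after 97 stages the overall factor is α^97 = (17.03/16.03)^(97/2).
= 1.06238^(97/2) = 18.8.

18.8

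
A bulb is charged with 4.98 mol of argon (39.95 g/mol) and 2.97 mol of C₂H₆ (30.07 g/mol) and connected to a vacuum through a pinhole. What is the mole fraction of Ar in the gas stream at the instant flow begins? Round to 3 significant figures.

0.593

Rate_i ∝ x_i/√M_i (Graham's law weighted by mole fraction), so the effusate composition follows n_i/√M_i.
So x_Ar in the escaping gas = (n_Ar/√M_Ar) / Σ(n_i/√M_i)
= (4.98/√39.95) / (4.98/√39.95 + 2.97/√30.07) = 0.7879/(0.7879 + 0.5416) = 0.593.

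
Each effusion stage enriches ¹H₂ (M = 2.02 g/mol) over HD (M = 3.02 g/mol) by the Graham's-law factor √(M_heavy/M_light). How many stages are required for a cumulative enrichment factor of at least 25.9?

17

With α = √(3.02/2.02) per stage, ln α = ½ ln(1.49505) = 0.2011.
Need α^N ≥ 25.9 ⇒ N ≥ ln(25.9) / ln α = 3.254 / 0.2011 = 16.18.
So at least 17 stages are needed.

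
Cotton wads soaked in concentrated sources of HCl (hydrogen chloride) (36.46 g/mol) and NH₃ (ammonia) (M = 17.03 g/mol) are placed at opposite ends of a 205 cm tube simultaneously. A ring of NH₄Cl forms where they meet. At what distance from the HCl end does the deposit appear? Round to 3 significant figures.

83.2 cm

In equal time, each gas travels a distance ∝ its rate ∝ 1/√M, so d_HCl/d_NH₃ = √(M_NH₃/M_HCl) = √(17.03/36.46) = 0.6834.
With d_HCl + d_NH₃ = 205 cm, d_NH₃ = 205/(1 + 0.6834) = 121.8 cm.
d_HCl = 205 − 121.8 = 83.2 cm.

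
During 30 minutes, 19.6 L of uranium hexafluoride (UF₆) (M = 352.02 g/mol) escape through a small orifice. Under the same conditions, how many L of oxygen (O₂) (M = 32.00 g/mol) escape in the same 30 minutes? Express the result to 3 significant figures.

From Graham's law, rate_O₂/rate_UF₆ = √(M_UF₆/M_O₂) = √(352.02/32.00) = √11.00 = 3.317.
So the volume for O₂ is 19.6 × 3.317 = 65.0 L.

65.0 L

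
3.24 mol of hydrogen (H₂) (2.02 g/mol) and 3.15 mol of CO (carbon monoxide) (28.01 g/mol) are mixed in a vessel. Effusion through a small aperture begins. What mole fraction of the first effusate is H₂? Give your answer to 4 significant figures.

0.7930

Effusion rate of each component ∝ n_i/√M_i (partial pressure × 1/√M).
Mole fraction of H₂ in the effusate = (n_H₂/√M_H₂) / (n_H₂/√M_H₂ + n_CO/√M_CO)
= (3.24/√2.02) / (3.24/√2.02 + 3.15/√28.01) = 2.280/(2.280 + 0.5952) = 0.7930.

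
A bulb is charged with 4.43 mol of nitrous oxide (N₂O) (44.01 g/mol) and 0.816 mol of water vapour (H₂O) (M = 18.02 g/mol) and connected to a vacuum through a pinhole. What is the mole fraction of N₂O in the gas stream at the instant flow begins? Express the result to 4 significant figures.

0.7765

The effusion rate of species i is ∝ p_i/√M_i ∝ n_i/√M_i.
Mole fraction of N₂O in the effusate = (n_N₂O/√M_N₂O) / (n_N₂O/√M_N₂O + n_H₂O/√M_H₂O)
= (4.43/√44.01) / (4.43/√44.01 + 0.816/√18.02) = 0.6678/(0.6678 + 0.1922) = 0.7765.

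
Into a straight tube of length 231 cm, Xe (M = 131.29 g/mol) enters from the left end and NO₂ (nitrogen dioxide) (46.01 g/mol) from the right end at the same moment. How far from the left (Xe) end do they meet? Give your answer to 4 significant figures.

The fronts meet when d_Xe + d_NO₂ = L with d_Xe/d_NO₂ = √(M_NO₂/M_Xe) (Graham's law). Here √(M_NO₂/M_Xe) = √(46.01/131.29) = 0.5920.
With d_Xe + d_NO₂ = 231 cm, d_NO₂ = 231/(1 + 0.5920) = 145.1 cm.
d_Xe = 231 − 145.1 = 85.90 cm.

85.90 cm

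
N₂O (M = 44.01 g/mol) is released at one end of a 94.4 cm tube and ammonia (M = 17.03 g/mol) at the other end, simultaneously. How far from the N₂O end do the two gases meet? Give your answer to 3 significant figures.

In equal time, each gas travels a distance ∝ its rate ∝ 1/√M, so d_N₂O/d_NH₃ = √(M_NH₃/M_N₂O) = √(17.03/44.01) = 0.6221.
With d_N₂O + d_NH₃ = 94.4 cm, d_NH₃ = 94.4/(1 + 0.6221) = 58.20 cm.
d_N₂O = 94.4 − 58.20 = 36.2 cm.

36.2 cm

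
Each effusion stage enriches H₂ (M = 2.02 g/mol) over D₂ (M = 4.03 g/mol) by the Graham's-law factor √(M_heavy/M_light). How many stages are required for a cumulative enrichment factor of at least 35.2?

11

Single-stage factor α = √(4.03/2.02), so ln α = ½ ln(1.99505) = 0.3453.
Need α^N ≥ 35.2 ⇒ N ≥ ln(35.2) / ln α = 3.561 / 0.3453 = 10.31.
Rounding up, N = 11 stages.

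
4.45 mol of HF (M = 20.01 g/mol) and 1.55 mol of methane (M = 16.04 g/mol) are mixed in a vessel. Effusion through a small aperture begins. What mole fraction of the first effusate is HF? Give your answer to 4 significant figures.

The effusion rate of species i is ∝ p_i/√M_i ∝ n_i/√M_i.
x_HF(eff) = (n_HF/√M_HF) / (n_HF/√M_HF + n_CH₄/√M_CH₄)
= (4.45/√20.01) / (4.45/√20.01 + 1.55/√16.04) = 0.9948/(0.9948 + 0.3870) = 0.7199.

0.7199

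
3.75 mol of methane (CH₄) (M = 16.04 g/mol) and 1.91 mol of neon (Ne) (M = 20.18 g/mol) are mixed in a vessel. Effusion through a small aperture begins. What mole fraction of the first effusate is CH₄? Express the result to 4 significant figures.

0.6877

Each component's effusion rate ∝ (its partial pressure)·(1/√M) ∝ n_i/√M_i.
Mole fraction of CH₄ in the effusate = (n_CH₄/√M_CH₄) / (n_CH₄/√M_CH₄ + n_Ne/√M_Ne)
= (3.75/√16.04) / (3.75/√16.04 + 1.91/√20.18) = 0.9363/(0.9363 + 0.4252) = 0.6877.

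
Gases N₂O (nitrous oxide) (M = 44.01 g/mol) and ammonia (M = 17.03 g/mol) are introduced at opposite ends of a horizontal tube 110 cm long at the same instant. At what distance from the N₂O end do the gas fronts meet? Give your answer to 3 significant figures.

In equal time, each gas travels a distance ∝ its rate ∝ 1/√M, so d_N₂O/d_NH₃ = √(M_NH₃/M_N₂O) = √(17.03/44.01) = 0.6221.
With d_N₂O + d_NH₃ = 110 cm, d_NH₃ = 110/(1 + 0.6221) = 67.82 cm.
d_N₂O = 110 − 67.82 = 42.2 cm.

42.2 cm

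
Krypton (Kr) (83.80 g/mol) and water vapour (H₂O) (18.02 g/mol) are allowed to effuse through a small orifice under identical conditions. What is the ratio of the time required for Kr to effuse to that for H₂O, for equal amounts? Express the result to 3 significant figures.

2.16

From Graham's law, t_Kr/t_H₂O = √(M_Kr/M_H₂O) = √(83.80/18.02) = √4.650 = 2.16.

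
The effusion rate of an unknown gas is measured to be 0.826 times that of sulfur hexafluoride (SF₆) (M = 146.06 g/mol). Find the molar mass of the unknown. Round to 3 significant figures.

214 g/mol

Using Graham's law: rate_X/rate_SF₆ = √(M_SF₆/M_X).
0.826 = √(146.06/M_X)
M_X = 146.06 / 0.826² = 146.06 / 0.6823 = 214 g/mol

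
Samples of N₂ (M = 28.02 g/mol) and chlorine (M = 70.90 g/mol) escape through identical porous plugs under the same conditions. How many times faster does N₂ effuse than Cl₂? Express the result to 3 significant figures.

By Graham's law, rate_N₂/rate_Cl₂ = √(M_Cl₂/M_N₂) = √(70.90/28.02) = √2.530 = 1.59.

1.59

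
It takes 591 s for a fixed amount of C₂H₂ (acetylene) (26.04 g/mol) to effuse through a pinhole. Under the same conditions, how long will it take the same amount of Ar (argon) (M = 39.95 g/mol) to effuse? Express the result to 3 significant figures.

732 s

Graham's law gives t_Ar/t_C₂H₂ = √(M_Ar/M_C₂H₂) = √(39.95/26.04) = √1.534 = 1.239.
So the time for Ar is 591 × 1.239 = 732 s.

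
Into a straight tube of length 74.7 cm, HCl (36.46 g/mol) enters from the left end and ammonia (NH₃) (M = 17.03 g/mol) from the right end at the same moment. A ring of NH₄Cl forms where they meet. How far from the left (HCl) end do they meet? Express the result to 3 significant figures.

Distances travelled in equal time are proportional to diffusion rates, so d_HCl/d_NH₃ = √(M_NH₃/M_HCl) = √(17.03/36.46) = 0.6834.
With d_HCl + d_NH₃ = 74.7 cm, d_NH₃ = 74.7/(1 + 0.6834) = 44.37 cm.
d_HCl = 74.7 − 44.37 = 30.3 cm.

30.3 cm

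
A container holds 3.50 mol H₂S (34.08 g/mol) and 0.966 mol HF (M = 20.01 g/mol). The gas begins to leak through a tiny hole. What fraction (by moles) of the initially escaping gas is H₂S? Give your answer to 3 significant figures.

0.735

Rate_i ∝ x_i/√M_i (Graham's law weighted by mole fraction), so the effusate composition follows n_i/√M_i.
So x_H₂S in the escaping gas = (n_H₂S/√M_H₂S) / Σ(n_i/√M_i)
= (3.50/√34.08) / (3.50/√34.08 + 0.966/√20.01) = 0.5995/(0.5995 + 0.2160) = 0.735.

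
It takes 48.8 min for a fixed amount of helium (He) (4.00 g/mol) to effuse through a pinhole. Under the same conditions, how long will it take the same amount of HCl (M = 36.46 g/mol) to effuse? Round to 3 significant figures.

Using Graham's law: t_HCl/t_He = √(M_HCl/M_He) = √(36.46/4.00) = √9.115 = 3.019.
So the time for HCl is 48.8 × 3.019 = 147 min.

147 min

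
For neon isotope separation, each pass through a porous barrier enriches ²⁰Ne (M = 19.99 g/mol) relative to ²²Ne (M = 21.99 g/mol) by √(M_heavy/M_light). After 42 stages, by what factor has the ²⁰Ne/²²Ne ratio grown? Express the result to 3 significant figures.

7.41

After 42 stages the ratio has grown by (√(21.99/19.99))^42 = (21.99/19.99)^(42/2).
= 1.10005^21 = 7.41.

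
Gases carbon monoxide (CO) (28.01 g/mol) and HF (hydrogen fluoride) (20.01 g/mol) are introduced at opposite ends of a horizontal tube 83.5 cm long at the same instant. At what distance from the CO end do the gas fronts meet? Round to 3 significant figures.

Distances travelled in equal time are proportional to diffusion rates, so d_CO/d_HF = √(M_HF/M_CO) = √(20.01/28.01) = 0.8452.
With d_CO + d_HF = 83.5 cm, d_HF = 83.5/(1 + 0.8452) = 45.25 cm.
d_CO = 83.5 − 45.25 = 38.2 cm.

38.2 cm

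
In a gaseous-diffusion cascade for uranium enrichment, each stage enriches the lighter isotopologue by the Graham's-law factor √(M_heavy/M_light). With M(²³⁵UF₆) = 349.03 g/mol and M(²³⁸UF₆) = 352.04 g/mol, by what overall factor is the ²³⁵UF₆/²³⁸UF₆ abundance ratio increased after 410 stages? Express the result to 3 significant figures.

5.81

The single-stage factor is √(M_heavy/M_light), so 410 stages give [√(352.04/349.03)]^410 = (352.04/349.03)^(410/2).
= 1.00862^205 = 5.81.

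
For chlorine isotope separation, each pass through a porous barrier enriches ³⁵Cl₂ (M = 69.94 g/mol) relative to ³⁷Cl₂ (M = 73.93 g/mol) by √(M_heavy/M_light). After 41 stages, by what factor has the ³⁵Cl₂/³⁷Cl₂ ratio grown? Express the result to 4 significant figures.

Each stage multiplies the ratio by α = √(73.93/69.94), so after 41 stages the overall factor is α^41 = (73.93/69.94)^(41/2).
= 1.05705^(41/2) = 3.119.

3.119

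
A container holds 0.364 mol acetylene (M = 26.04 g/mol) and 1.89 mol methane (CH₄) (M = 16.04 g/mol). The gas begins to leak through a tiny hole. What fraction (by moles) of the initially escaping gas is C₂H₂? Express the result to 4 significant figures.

0.1313

The effusion rate of species i is ∝ p_i/√M_i ∝ n_i/√M_i.
So x_C₂H₂ in the escaping gas = (n_C₂H₂/√M_C₂H₂) / Σ(n_i/√M_i)
= (0.364/√26.04) / (0.364/√26.04 + 1.89/√16.04) = 0.07133/(0.07133 + 0.4719) = 0.1313.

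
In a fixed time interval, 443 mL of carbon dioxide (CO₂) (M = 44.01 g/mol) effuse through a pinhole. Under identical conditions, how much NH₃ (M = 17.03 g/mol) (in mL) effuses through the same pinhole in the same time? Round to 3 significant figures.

712 mL

From Graham's law, rate_NH₃/rate_CO₂ = √(M_CO₂/M_NH₃) = √(44.01/17.03) = √2.584 = 1.608.
So the volume for NH₃ is 443 × 1.608 = 712 mL.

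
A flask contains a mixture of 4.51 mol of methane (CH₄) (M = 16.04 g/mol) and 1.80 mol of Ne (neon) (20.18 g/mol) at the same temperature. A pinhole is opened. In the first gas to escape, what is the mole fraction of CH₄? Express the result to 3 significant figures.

Effusion rate of each component ∝ n_i/√M_i (partial pressure × 1/√M).
x_CH₄(eff) = (n_CH₄/√M_CH₄) / (n_CH₄/√M_CH₄ + n_Ne/√M_Ne)
= (4.51/√16.04) / (4.51/√16.04 + 1.80/√20.18) = 1.126/(1.126 + 0.4007) = 0.738.

0.738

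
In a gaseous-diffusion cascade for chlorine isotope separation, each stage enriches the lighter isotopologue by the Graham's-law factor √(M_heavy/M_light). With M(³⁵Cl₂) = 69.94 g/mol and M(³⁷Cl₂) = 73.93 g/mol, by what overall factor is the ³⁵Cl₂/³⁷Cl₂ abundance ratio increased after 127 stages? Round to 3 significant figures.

Each stage multiplies the ratio by α = √(73.93/69.94), so after 127 stages the overall factor is α^127 = (73.93/69.94)^(127/2).
= 1.05705^(127/2) = 33.9.

33.9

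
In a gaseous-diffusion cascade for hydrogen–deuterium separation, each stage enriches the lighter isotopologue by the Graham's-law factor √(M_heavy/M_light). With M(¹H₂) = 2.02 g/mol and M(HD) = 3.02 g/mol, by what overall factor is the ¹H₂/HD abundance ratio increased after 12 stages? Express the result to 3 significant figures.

The single-stage factor is √(M_heavy/M_light), so 12 stages give [√(3.02/2.02)]^12 = (3.02/2.02)^(12/2).
= 1.49505^6 = 11.2.

11.2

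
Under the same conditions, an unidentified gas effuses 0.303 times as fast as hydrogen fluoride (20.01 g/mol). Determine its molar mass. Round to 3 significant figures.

218 g/mol

Graham's law gives rate_X/rate_HF = √(M_HF/M_X).
0.303 = √(20.01/M_X)
M_X = 20.01 / 0.303² = 20.01 / 0.09181 = 218 g/mol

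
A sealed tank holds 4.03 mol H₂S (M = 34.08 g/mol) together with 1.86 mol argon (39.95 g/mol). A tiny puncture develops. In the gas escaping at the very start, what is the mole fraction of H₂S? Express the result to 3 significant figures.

The effusion rate of species i is ∝ p_i/√M_i ∝ n_i/√M_i.
x_H₂S(eff) = (n_H₂S/√M_H₂S) / (n_H₂S/√M_H₂S + n_Ar/√M_Ar)
= (4.03/√34.08) / (4.03/√34.08 + 1.86/√39.95) = 0.6903/(0.6903 + 0.2943) = 0.701.

0.701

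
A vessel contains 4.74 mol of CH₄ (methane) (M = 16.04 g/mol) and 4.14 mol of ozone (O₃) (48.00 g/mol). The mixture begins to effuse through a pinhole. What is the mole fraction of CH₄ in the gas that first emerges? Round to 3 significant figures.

0.664

The effusion rate of species i is ∝ p_i/√M_i ∝ n_i/√M_i.
Mole fraction of CH₄ in the effusate = (n_CH₄/√M_CH₄) / (n_CH₄/√M_CH₄ + n_O₃/√M_O₃)
= (4.74/√16.04) / (4.74/√16.04 + 4.14/√48.00) = 1.184/(1.184 + 0.5976) = 0.664.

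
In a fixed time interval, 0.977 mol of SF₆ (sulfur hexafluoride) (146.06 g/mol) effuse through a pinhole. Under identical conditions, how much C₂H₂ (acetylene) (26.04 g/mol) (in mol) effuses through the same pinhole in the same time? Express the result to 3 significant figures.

2.31 mol

From Graham's law, rate_C₂H₂/rate_SF₆ = √(M_SF₆/M_C₂H₂) = √(146.06/26.04) = √5.609 = 2.368.
So the amount for C₂H₂ is 0.977 × 2.368 = 2.31 mol.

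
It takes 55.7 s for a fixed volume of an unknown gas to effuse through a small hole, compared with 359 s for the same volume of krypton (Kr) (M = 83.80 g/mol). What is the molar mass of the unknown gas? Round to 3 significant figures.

2.02 g/mol

Since effusion rate ∝ 1/√M, t_X/t_Kr = √(M_X/M_Kr).
55.7/359 = 0.1552 = √(M_X/83.80)
M_X = 83.80 × 0.1552² = 83.80 × 0.02407 = 2.02 g/mol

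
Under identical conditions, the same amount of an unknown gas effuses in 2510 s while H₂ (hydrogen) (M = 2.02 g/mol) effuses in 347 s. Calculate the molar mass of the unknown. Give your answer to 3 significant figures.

By Graham's law, t_X/t_H₂ = √(M_X/M_H₂).
2510/347 = 7.233 = √(M_X/2.02)
M_X = 2.02 × 7.233² = 2.02 × 52.32 = 106 g/mol

106 g/mol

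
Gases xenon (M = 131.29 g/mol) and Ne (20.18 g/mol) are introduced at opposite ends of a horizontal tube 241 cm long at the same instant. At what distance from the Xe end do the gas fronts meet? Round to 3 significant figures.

Graham's law gives d_Xe/d_Ne = rate_Xe/rate_Ne = √(M_Ne/M_Xe) = √(20.18/131.29) = 0.3921.
With d_Xe + d_Ne = 241 cm, d_Ne = 241/(1 + 0.3921) = 173.1 cm.
d_Xe = 241 − 173.1 = 67.9 cm.

67.9 cm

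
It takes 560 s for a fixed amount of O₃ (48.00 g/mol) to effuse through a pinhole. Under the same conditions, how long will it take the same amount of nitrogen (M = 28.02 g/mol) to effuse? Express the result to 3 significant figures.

428 s

From Graham's law, t_N₂/t_O₃ = √(M_N₂/M_O₃) = √(28.02/48.00) = √0.5837 = 0.7640.
So the time for N₂ is 560 × 0.7640 = 428 s.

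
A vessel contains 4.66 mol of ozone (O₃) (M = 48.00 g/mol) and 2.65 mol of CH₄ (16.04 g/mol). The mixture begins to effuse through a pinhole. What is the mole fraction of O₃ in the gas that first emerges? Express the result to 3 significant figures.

Rate_i ∝ x_i/√M_i (Graham's law weighted by mole fraction), so the effusate composition follows n_i/√M_i.
x_O₃(eff) = (n_O₃/√M_O₃) / (n_O₃/√M_O₃ + n_CH₄/√M_CH₄)
= (4.66/√48.00) / (4.66/√48.00 + 2.65/√16.04) = 0.6726/(0.6726 + 0.6617) = 0.504.

0.504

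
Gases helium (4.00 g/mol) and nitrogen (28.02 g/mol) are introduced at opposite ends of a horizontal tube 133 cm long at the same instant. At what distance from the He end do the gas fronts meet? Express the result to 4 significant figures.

96.53 cm

Graham's law gives d_He/d_N₂ = rate_He/rate_N₂ = √(M_N₂/M_He) = √(28.02/4.00) = 2.647.
With d_He + d_N₂ = 133 cm, d_N₂ = 133/(1 + 2.647) = 36.47 cm.
d_He = 133 − 36.47 = 96.53 cm.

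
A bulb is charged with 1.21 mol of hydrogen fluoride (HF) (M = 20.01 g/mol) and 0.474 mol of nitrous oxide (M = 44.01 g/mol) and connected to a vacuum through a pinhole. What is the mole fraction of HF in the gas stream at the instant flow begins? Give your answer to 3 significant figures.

0.791

Each component's effusion rate ∝ (its partial pressure)·(1/√M) ∝ n_i/√M_i.
x_HF(eff) = (n_HF/√M_HF) / (n_HF/√M_HF + n_N₂O/√M_N₂O)
= (1.21/√20.01) / (1.21/√20.01 + 0.474/√44.01) = 0.2705/(0.2705 + 0.07145) = 0.791.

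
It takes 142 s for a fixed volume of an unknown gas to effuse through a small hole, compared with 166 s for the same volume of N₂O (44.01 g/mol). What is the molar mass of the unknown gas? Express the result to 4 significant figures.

32.20 g/mol

Graham's law gives t_X/t_N₂O = √(M_X/M_N₂O).
142/166 = 0.8554 = √(M_X/44.01)
M_X = 44.01 × 0.8554² = 44.01 × 0.7317 = 32.20 g/mol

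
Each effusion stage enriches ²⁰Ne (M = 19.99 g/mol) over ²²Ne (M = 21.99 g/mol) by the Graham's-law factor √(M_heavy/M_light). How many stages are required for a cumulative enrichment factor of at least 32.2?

Per stage α = (21.99/19.99)^(1/2) = 1.10005^0.5, giving ln α = 0.04768.
Need α^N ≥ 32.2 ⇒ N ≥ ln(32.2) / ln α = 3.472 / 0.04768 = 72.82.
Minimum whole number of stages: N = 73.

73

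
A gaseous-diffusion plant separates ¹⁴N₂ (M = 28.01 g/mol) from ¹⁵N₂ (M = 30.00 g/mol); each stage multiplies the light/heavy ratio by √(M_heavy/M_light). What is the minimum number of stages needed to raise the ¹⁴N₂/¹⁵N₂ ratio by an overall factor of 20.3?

88

Per stage α = (30.00/28.01)^(1/2) = 1.07105^0.5, giving ln α = 0.03432.
Need α^N ≥ 20.3 ⇒ N ≥ ln(20.3) / ln α = 3.011 / 0.03432 = 87.73.
Rounding up, N = 88 stages.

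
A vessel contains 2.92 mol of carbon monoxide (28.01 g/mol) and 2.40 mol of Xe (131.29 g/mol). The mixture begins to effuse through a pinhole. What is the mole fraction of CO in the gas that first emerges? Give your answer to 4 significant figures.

Each component's effusion rate ∝ (its partial pressure)·(1/√M) ∝ n_i/√M_i.
So x_CO in the escaping gas = (n_CO/√M_CO) / Σ(n_i/√M_i)
= (2.92/√28.01) / (2.92/√28.01 + 2.40/√131.29) = 0.5517/(0.5517 + 0.2095) = 0.7248.

0.7248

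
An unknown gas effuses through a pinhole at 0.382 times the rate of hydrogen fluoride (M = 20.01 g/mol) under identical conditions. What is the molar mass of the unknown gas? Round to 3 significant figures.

137 g/mol

By Graham's law, rate_X/rate_HF = √(M_HF/M_X).
0.382 = √(20.01/M_X)
M_X = 20.01 / 0.382² = 20.01 / 0.1459 = 137 g/mol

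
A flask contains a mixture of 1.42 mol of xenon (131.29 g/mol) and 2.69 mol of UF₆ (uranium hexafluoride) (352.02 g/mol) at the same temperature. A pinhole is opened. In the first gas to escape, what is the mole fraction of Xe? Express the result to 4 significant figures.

0.4636

The effusion rate of species i is ∝ p_i/√M_i ∝ n_i/√M_i.
So x_Xe in the escaping gas = (n_Xe/√M_Xe) / Σ(n_i/√M_i)
= (1.42/√131.29) / (1.42/√131.29 + 2.69/√352.02) = 0.1239/(0.1239 + 0.1434) = 0.4636.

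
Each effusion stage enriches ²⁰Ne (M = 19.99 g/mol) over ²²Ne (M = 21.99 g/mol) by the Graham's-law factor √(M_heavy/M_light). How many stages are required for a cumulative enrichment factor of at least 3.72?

With α = √(21.99/19.99) per stage, ln α = ½ ln(1.10005) = 0.04768.
Need α^N ≥ 3.72 ⇒ N ≥ ln(3.72) / ln α = 1.314 / 0.04768 = 27.55.
Rounding up, N = 28 stages.

28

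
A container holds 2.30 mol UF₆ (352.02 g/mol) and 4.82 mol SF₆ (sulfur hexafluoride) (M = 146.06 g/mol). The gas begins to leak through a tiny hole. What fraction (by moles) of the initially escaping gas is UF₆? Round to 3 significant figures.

Rate_i ∝ x_i/√M_i (Graham's law weighted by mole fraction), so the effusate composition follows n_i/√M_i.
x_UF₆(eff) = (n_UF₆/√M_UF₆) / (n_UF₆/√M_UF₆ + n_SF₆/√M_SF₆)
= (2.30/√352.02) / (2.30/√352.02 + 4.82/√146.06) = 0.1226/(0.1226 + 0.3988) = 0.235.

0.235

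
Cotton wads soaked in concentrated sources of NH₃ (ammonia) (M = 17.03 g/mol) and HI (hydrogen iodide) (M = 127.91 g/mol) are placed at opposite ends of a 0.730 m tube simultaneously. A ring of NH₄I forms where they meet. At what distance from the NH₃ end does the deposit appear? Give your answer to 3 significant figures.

0.535 m

Graham's law gives d_NH₃/d_HI = rate_NH₃/rate_HI = √(M_HI/M_NH₃) = √(127.91/17.03) = 2.741.
With d_NH₃ + d_HI = 0.730 m, d_HI = 0.730/(1 + 2.741) = 0.1952 m.
d_NH₃ = 0.730 − 0.1952 = 0.535 m.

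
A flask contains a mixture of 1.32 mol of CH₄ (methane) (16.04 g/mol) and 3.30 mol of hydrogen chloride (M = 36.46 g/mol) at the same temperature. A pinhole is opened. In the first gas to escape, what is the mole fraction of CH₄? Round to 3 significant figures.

Each component's effusion rate ∝ (its partial pressure)·(1/√M) ∝ n_i/√M_i.
So x_CH₄ in the escaping gas = (n_CH₄/√M_CH₄) / Σ(n_i/√M_i)
= (1.32/√16.04) / (1.32/√16.04 + 3.30/√36.46) = 0.3296/(0.3296 + 0.5465) = 0.376.

0.376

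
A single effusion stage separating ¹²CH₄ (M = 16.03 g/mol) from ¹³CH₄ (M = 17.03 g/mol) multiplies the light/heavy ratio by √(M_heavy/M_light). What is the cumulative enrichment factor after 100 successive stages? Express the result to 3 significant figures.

20.6

Each stage multiplies the ratio by α = √(17.03/16.03), so after 100 stages the overall factor is α^100 = (17.03/16.03)^(100/2).
= 1.06238^50 = 20.6.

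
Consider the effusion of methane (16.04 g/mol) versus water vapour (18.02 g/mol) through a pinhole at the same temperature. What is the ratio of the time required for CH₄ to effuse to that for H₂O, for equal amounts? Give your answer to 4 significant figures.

Using Graham's law: t_CH₄/t_H₂O = √(M_CH₄/M_H₂O) = √(16.04/18.02) = √0.8901 = 0.9435.

0.9435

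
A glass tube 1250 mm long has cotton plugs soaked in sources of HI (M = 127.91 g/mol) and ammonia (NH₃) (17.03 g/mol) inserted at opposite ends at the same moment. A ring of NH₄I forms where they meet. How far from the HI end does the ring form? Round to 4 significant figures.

334.2 mm

The fronts meet when d_HI + d_NH₃ = L with d_HI/d_NH₃ = √(M_NH₃/M_HI) (Graham's law). Here √(M_NH₃/M_HI) = √(17.03/127.91) = 0.3649.
With d_HI + d_NH₃ = 1250 mm, d_NH₃ = 1250/(1 + 0.3649) = 915.8 mm.
d_HI = 1250 − 915.8 = 334.2 mm.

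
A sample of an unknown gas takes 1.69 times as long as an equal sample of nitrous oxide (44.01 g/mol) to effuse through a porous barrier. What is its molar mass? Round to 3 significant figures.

By Graham's law, t_X/t_N₂O = √(M_X/M_N₂O).
1.69 = √(M_X/44.01)
M_X = 44.01 × 1.69² = 44.01 × 2.856 = 126 g/mol

126 g/mol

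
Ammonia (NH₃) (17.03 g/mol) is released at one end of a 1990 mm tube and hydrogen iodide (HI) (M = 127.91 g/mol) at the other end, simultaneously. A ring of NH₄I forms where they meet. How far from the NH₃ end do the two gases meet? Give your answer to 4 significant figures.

1458 mm

Distances travelled in equal time are proportional to diffusion rates, so d_NH₃/d_HI = √(M_HI/M_NH₃) = √(127.91/17.03) = 2.741.
With d_NH₃ + d_HI = 1990 mm, d_HI = 1990/(1 + 2.741) = 532.0 mm.
d_NH₃ = 1990 − 532.0 = 1458 mm.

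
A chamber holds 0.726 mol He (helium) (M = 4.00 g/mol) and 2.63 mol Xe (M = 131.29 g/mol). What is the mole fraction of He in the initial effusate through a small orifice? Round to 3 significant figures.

Each component's effusion rate ∝ (its partial pressure)·(1/√M) ∝ n_i/√M_i.
Mole fraction of He in the effusate = (n_He/√M_He) / (n_He/√M_He + n_Xe/√M_Xe)
= (0.726/√4.00) / (0.726/√4.00 + 2.63/√131.29) = 0.3630/(0.3630 + 0.2295) = 0.613.

0.613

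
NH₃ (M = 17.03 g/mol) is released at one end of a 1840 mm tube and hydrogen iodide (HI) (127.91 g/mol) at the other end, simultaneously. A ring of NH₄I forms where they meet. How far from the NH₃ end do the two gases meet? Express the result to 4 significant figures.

Graham's law gives d_NH₃/d_HI = rate_NH₃/rate_HI = √(M_HI/M_NH₃) = √(127.91/17.03) = 2.741.
With d_NH₃ + d_HI = 1840 mm, d_HI = 1840/(1 + 2.741) = 491.9 mm.
d_NH₃ = 1840 − 491.9 = 1348 mm.

1348 mm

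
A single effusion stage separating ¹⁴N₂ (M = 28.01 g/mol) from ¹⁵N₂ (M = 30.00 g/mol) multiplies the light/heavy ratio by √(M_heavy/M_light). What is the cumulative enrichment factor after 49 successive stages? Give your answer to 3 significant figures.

Overall factor = α^49 with α = √(30.00/28.01), i.e. (30.00/28.01)^(49/2).
= 1.07105^(49/2) = 5.37.

5.37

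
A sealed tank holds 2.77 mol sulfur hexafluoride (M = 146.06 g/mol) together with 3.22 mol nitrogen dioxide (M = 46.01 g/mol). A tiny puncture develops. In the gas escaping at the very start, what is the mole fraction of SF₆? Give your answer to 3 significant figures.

Rate_i ∝ x_i/√M_i (Graham's law weighted by mole fraction), so the effusate composition follows n_i/√M_i.
So x_SF₆ in the escaping gas = (n_SF₆/√M_SF₆) / Σ(n_i/√M_i)
= (2.77/√146.06) / (2.77/√146.06 + 3.22/√46.01) = 0.2292/(0.2292 + 0.4747) = 0.326.

0.326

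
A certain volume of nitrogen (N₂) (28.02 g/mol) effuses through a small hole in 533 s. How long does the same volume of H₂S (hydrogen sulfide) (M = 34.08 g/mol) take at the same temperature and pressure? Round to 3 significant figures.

By Graham's law, t_H₂S/t_N₂ = √(M_H₂S/M_N₂) = √(34.08/28.02) = √1.216 = 1.103.
So the time for H₂S is 533 × 1.103 = 588 s.

588 s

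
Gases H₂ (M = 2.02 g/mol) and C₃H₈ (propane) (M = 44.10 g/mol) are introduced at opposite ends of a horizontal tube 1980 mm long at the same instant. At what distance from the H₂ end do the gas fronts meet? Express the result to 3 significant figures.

In equal time, each gas travels a distance ∝ its rate ∝ 1/√M, so d_H₂/d_C₃H₈ = √(M_C₃H₈/M_H₂) = √(44.10/2.02) = 4.672.
With d_H₂ + d_C₃H₈ = 1980 mm, d_C₃H₈ = 1980/(1 + 4.672) = 349.1 mm.
d_H₂ = 1980 − 349.1 = 1630 mm.

1630 mm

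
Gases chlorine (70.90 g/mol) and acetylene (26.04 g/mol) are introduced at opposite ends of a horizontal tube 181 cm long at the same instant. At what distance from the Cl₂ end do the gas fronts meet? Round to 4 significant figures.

68.30 cm

In equal time, each gas travels a distance ∝ its rate ∝ 1/√M, so d_Cl₂/d_C₂H₂ = √(M_C₂H₂/M_Cl₂) = √(26.04/70.90) = 0.6060.
With d_Cl₂ + d_C₂H₂ = 181 cm, d_C₂H₂ = 181/(1 + 0.6060) = 112.7 cm.
d_Cl₂ = 181 − 112.7 = 68.30 cm.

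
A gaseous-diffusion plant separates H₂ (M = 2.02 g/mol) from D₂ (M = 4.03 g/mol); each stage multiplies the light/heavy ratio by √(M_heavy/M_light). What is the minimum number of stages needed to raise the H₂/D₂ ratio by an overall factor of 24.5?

Single-stage factor α = √(4.03/2.02), so ln α = ½ ln(1.99505) = 0.3453.
Need α^N ≥ 24.5 ⇒ N ≥ ln(24.5) / ln α = 3.199 / 0.3453 = 9.26.
So at least 10 stages are needed.

10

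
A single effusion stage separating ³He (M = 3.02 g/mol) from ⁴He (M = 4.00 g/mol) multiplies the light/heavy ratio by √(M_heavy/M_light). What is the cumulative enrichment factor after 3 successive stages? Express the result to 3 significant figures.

1.52

The single-stage factor is √(M_heavy/M_light), so 3 stages give [√(4.00/3.02)]^3 = (4.00/3.02)^(3/2).
= 1.32450^(3/2) = 1.52.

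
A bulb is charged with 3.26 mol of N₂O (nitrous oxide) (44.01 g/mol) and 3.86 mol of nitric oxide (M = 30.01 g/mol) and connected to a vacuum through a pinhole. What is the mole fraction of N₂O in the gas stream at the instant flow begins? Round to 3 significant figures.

Rate_i ∝ x_i/√M_i (Graham's law weighted by mole fraction), so the effusate composition follows n_i/√M_i.
Mole fraction of N₂O in the effusate = (n_N₂O/√M_N₂O) / (n_N₂O/√M_N₂O + n_NO/√M_NO)
= (3.26/√44.01) / (3.26/√44.01 + 3.86/√30.01) = 0.4914/(0.4914 + 0.7046) = 0.411.

0.411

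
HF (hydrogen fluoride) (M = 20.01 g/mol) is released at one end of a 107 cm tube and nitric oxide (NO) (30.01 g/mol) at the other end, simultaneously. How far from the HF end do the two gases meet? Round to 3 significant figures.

58.9 cm

Graham's law gives d_HF/d_NO = rate_HF/rate_NO = √(M_NO/M_HF) = √(30.01/20.01) = 1.225.
With d_HF + d_NO = 107 cm, d_NO = 107/(1 + 1.225) = 48.10 cm.
d_HF = 107 − 48.10 = 58.9 cm.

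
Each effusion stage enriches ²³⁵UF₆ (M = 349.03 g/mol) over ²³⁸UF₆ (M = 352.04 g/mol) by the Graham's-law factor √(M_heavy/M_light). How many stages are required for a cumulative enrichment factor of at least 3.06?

261

With α = √(352.04/349.03) per stage, ln α = ½ ln(1.00862) = 0.004293.
Need α^N ≥ 3.06 ⇒ N ≥ ln(3.06) / ln α = 1.118 / 0.004293 = 260.49.
Rounding up, N = 261 stages.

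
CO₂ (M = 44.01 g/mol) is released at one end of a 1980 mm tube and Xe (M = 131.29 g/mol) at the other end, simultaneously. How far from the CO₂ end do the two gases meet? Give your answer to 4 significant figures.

1254 mm

Graham's law gives d_CO₂/d_Xe = rate_CO₂/rate_Xe = √(M_Xe/M_CO₂) = √(131.29/44.01) = 1.727.
With d_CO₂ + d_Xe = 1980 mm, d_Xe = 1980/(1 + 1.727) = 726.0 mm.
d_CO₂ = 1980 − 726.0 = 1254 mm.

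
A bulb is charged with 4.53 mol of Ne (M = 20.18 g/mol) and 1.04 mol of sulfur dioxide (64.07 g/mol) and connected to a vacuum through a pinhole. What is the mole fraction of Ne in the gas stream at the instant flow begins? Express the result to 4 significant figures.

Effusion rate of each component ∝ n_i/√M_i (partial pressure × 1/√M).
x_Ne(eff) = (n_Ne/√M_Ne) / (n_Ne/√M_Ne + n_SO₂/√M_SO₂)
= (4.53/√20.18) / (4.53/√20.18 + 1.04/√64.07) = 1.008/(1.008 + 0.1299) = 0.8859.

0.8859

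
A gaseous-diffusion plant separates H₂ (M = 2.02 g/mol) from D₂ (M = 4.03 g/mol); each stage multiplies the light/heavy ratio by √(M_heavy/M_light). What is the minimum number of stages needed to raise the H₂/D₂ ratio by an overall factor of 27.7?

10

With α = √(4.03/2.02) per stage, ln α = ½ ln(1.99505) = 0.3453.
Need α^N ≥ 27.7 ⇒ N ≥ ln(27.7) / ln α = 3.321 / 0.3453 = 9.62.
Minimum whole number of stages: N = 10.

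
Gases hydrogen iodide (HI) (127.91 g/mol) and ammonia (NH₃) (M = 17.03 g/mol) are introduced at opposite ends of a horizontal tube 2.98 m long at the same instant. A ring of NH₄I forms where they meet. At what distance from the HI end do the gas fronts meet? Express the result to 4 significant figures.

0.7967 m

In equal time, each gas travels a distance ∝ its rate ∝ 1/√M, so d_HI/d_NH₃ = √(M_NH₃/M_HI) = √(17.03/127.91) = 0.3649.
With d_HI + d_NH₃ = 2.98 m, d_NH₃ = 2.98/(1 + 0.3649) = 2.183 m.
d_HI = 2.98 − 2.183 = 0.7967 m.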